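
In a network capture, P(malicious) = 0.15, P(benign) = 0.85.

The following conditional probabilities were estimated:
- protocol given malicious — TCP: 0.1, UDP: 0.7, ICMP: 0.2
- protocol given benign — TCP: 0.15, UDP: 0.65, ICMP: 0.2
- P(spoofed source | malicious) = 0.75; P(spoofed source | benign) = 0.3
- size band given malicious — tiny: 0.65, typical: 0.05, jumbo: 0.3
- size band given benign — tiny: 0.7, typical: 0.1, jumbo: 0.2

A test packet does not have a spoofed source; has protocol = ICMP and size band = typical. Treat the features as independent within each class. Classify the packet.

benign

malicious: 0.15 × 0.2 × (1−0.75) × 0.05 = 0.000375
benign: 0.85 × 0.2 × (1−0.3) × 0.1 = 0.0119
Highest score → benign.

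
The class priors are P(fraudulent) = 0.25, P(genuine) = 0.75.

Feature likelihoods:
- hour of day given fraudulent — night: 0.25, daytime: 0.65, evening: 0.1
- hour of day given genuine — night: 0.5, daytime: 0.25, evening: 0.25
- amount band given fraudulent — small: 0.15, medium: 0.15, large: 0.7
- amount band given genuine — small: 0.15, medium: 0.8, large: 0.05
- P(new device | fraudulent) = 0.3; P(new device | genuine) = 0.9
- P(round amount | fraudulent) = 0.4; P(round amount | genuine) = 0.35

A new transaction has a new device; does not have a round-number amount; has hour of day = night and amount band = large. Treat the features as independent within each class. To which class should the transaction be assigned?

fraudulent: 0.25 × 0.25 × 0.7 × 0.3 × (1−0.4) = 0.007875
genuine: 0.75 × 0.5 × 0.05 × 0.9 × (1−0.35) = 0.01096875
Highest score → genuine.

genuine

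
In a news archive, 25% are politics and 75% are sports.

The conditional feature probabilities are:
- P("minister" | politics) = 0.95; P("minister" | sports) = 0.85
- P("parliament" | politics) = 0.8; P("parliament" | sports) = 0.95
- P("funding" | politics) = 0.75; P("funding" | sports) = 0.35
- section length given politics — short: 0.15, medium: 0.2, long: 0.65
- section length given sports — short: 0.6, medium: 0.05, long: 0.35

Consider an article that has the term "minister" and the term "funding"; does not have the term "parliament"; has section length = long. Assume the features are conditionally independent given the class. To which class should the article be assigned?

politics: 0.25 × 0.95 × (1−0.8) × 0.75 × 0.65 = 0.02315625
sports: 0.75 × 0.85 × (1−0.95) × 0.35 × 0.35 = 0.0039046875
Highest score → politics.

politics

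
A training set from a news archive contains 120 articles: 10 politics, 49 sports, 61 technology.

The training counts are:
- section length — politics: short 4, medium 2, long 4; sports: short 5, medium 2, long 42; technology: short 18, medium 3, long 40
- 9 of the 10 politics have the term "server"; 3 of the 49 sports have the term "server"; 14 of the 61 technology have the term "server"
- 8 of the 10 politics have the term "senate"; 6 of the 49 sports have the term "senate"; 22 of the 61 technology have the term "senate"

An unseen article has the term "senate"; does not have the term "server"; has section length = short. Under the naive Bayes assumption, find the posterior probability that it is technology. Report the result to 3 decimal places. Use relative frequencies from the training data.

0.848

politics: (10/120) × (4/10) × (1/10) × (8/10) ≈ 0.00266667
sports: (49/120) × (5/49) × (46/49) × (6/49) ≈ 0.00478967
technology: (61/120) × (18/61) × (47/61) × (22/61) ≈ 0.0416823
P(technology | x) = 0.0416823 / 0.04913864 ≈ 0.848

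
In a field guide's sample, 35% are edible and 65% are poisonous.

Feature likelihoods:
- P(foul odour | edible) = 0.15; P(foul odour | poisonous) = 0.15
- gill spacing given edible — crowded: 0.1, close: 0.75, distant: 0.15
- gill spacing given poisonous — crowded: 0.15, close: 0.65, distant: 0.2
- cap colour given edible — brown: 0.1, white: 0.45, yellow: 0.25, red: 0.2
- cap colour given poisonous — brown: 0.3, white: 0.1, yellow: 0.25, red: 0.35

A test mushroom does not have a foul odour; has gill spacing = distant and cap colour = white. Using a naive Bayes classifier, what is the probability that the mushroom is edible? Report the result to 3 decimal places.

edible: 0.35 × (1−0.15) × 0.15 × 0.45 = 0.02008125
poisonous: 0.65 × (1−0.15) × 0.2 × 0.1 = 0.01105
P(edible | x) = 0.02008125 / 0.03113125 ≈ 0.645

0.645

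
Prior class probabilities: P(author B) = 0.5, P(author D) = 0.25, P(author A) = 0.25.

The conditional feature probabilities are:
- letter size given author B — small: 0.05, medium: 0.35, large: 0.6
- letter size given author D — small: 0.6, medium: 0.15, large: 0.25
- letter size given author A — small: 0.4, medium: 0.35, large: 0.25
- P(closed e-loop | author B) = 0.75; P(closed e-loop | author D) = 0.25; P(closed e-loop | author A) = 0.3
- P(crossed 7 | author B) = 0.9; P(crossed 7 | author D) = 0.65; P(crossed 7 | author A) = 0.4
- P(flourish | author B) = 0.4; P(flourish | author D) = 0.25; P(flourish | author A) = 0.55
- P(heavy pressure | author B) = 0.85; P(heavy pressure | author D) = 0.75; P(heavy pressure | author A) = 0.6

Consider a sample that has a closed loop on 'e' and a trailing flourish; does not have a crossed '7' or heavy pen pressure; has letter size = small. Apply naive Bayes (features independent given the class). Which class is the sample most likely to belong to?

author B: 0.5 × 0.05 × 0.75 × (1−0.9) × 0.4 × (1−0.85) = 0.0001125
author D: 0.25 × 0.6 × 0.25 × (1−0.65) × 0.25 × (1−0.75) = 0.0008203125
author A: 0.25 × 0.4 × 0.3 × (1−0.4) × 0.55 × (1−0.6) = 0.00396
Highest score → author A.

author A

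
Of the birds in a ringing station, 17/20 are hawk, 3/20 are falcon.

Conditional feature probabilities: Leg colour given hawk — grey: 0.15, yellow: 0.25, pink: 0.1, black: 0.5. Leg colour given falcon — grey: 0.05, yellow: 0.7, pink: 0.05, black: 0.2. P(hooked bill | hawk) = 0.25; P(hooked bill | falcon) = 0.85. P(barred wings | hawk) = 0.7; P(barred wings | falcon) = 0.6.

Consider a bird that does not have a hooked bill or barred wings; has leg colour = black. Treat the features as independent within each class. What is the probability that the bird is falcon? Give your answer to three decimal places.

hawk: 0.85 × 0.5 × (1−0.25) × (1−0.7) = 0.095625
falcon: 0.15 × 0.2 × (1−0.85) × (1−0.6) = 0.0018
P(falcon | x) = 0.0018 / 0.097425 ≈ 0.018

0.018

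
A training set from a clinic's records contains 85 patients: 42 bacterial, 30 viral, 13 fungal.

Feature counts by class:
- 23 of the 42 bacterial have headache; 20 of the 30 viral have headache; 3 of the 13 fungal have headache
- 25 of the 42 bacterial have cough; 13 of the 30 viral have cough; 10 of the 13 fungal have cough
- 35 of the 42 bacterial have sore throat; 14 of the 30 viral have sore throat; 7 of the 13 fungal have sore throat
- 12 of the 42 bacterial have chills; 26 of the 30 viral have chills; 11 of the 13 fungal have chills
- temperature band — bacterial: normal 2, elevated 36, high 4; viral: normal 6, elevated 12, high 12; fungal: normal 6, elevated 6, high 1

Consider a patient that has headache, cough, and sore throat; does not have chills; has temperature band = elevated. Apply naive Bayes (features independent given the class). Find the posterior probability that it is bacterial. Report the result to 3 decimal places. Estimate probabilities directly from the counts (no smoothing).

0.958

bacterial: (42/85) × (23/42) × (25/42) × (35/42) × (30/42) × (36/42) ≈ 0.0821757
viral: (30/85) × (20/30) × (13/30) × (14/30) × (4/30) × (12/30) ≈ 0.00253769
fungal: (13/85) × (3/13) × (10/13) × (7/13) × (2/13) × (6/13) ≈ 0.00103803
P(bacterial | x) = 0.0821757 / 0.08575142 ≈ 0.958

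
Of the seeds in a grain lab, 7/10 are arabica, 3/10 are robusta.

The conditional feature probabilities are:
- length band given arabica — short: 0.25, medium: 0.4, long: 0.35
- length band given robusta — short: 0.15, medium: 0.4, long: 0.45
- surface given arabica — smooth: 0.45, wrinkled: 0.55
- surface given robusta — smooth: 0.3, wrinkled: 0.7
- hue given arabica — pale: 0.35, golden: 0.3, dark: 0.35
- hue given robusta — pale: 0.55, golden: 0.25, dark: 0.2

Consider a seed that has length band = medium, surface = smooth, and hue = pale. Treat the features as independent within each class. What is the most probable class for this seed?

arabica: 0.7 × 0.4 × 0.45 × 0.35 = 0.0441
robusta: 0.3 × 0.4 × 0.3 × 0.55 = 0.0198
Highest score → arabica.

arabica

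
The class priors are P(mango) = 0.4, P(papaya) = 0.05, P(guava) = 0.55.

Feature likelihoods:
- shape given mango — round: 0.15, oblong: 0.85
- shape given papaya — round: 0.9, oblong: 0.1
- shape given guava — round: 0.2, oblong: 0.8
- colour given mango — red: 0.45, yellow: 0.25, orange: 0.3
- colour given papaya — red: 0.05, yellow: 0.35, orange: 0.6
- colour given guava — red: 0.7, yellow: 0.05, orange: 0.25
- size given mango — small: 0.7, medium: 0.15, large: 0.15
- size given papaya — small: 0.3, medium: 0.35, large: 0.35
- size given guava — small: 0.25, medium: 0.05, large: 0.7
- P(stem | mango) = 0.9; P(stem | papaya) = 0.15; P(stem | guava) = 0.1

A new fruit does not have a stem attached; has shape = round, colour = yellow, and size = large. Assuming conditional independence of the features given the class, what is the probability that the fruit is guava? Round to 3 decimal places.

0.414

mango: 0.4 × 0.15 × 0.25 × 0.15 × (1−0.9) = 0.000225
papaya: 0.05 × 0.9 × 0.35 × 0.35 × (1−0.15) = 0.004685625
guava: 0.55 × 0.2 × 0.05 × 0.7 × (1−0.1) = 0.003465
P(guava | x) = 0.003465 / 0.008375625 ≈ 0.414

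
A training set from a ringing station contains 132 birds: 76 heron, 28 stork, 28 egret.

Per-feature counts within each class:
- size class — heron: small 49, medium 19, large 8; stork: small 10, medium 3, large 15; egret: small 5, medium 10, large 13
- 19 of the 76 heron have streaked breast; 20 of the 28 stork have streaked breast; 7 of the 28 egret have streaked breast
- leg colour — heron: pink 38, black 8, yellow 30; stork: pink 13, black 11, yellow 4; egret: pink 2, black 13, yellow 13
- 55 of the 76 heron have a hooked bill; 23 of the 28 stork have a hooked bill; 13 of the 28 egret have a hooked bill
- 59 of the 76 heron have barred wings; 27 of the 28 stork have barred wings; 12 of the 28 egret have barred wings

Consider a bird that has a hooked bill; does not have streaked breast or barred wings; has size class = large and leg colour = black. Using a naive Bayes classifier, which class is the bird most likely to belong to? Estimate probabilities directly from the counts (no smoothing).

egret

heron: (76/132) × (8/76) × (57/76) × (8/76) × (55/76) × (17/76) ≈ 0.00077453
stork: (28/132) × (15/28) × (8/28) × (11/28) × (23/28) × (1/28) ≈ 0.000374193
egret: (28/132) × (13/28) × (21/28) × (13/28) × (13/28) × (16/28) ≈ 0.00909836
Highest score → egret.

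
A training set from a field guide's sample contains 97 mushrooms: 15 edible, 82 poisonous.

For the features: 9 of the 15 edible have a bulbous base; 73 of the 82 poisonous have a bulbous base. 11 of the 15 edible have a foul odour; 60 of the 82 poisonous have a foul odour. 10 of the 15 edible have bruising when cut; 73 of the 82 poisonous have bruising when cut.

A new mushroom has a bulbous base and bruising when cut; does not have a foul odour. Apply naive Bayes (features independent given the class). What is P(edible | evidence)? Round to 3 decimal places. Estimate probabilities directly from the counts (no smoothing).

edible: (15/97) × (9/15) × (4/15) × (10/15) ≈ 0.0164948
poisonous: (82/97) × (73/82) × (22/82) × (73/82) ≈ 0.17975
P(edible | x) = 0.0164948 / 0.1962448 ≈ 0.084

0.084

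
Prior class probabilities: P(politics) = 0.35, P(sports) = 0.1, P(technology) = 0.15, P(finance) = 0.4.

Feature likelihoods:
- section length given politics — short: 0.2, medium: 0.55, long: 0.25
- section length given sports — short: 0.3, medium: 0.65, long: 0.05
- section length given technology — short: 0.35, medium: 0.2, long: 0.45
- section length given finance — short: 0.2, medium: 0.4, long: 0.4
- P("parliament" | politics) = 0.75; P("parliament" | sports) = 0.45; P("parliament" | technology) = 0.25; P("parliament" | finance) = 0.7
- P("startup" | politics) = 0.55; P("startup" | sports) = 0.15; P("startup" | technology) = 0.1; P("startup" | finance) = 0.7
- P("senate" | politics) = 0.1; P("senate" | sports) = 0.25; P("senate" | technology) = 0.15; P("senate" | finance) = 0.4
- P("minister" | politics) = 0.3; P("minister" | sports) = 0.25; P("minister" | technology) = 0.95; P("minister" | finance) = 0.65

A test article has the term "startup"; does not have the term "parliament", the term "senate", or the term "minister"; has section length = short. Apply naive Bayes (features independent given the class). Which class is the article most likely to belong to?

politics: 0.35 × 0.2 × (1−0.75) × 0.55 × (1−0.1) × (1−0.3) = 0.00606375
sports: 0.1 × 0.3 × (1−0.45) × 0.15 × (1−0.25) × (1−0.25) = 0.0013921875
technology: 0.15 × 0.35 × (1−0.25) × 0.1 × (1−0.15) × (1−0.95) = 0.00016734375
finance: 0.4 × 0.2 × (1−0.7) × 0.7 × (1−0.4) × (1−0.65) = 0.003528
Highest score → politics.

politics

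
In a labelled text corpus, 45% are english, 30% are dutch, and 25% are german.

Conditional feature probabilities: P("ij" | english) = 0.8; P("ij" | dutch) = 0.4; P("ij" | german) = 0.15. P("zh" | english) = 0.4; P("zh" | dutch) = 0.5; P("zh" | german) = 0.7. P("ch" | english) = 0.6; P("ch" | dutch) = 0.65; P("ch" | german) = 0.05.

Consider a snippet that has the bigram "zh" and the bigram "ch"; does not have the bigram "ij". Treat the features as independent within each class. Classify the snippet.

dutch

english: 0.45 × (1−0.8) × 0.4 × 0.6 = 0.0216
dutch: 0.3 × (1−0.4) × 0.5 × 0.65 = 0.0585
german: 0.25 × (1−0.15) × 0.7 × 0.05 = 0.0074375
Highest score → dutch.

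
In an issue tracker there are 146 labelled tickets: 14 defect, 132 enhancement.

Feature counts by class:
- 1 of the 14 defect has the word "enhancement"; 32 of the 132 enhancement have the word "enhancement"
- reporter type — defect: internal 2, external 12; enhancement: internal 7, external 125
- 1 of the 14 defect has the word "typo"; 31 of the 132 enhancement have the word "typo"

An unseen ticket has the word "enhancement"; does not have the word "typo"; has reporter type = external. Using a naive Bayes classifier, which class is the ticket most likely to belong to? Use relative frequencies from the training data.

enhancement

defect: (14/146) × (1/14) × (12/14) × (13/14) ≈ 0.0054515
enhancement: (132/146) × (32/132) × (125/132) × (101/132) ≈ 0.158811
Highest score → enhancement.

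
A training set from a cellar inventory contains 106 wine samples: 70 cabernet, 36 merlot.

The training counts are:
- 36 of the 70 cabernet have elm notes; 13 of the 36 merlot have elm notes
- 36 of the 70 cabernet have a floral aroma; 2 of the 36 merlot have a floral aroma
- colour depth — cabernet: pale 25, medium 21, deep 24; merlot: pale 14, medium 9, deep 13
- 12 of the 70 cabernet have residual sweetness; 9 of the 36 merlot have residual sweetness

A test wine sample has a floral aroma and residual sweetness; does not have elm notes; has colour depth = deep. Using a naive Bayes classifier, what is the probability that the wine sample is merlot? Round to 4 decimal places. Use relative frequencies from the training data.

cabernet: (70/106) × (34/70) × (36/70) × (24/70) × (12/70) ≈ 0.00969558
merlot: (36/106) × (23/36) × (2/36) × (13/36) × (9/36) ≈ 0.00108825
P(merlot | x) = 0.00108825 / 0.01078383 ≈ 0.1009

0.1009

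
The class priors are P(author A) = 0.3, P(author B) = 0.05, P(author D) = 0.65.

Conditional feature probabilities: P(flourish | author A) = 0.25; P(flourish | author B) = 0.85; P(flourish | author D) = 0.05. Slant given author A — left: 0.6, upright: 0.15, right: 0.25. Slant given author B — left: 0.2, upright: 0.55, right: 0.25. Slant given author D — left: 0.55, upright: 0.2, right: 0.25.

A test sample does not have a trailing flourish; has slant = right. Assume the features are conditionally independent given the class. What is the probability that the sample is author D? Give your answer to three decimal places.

0.726

author A: 0.3 × (1−0.25) × 0.25 = 0.05625
author B: 0.05 × (1−0.85) × 0.25 = 0.001875
author D: 0.65 × (1−0.05) × 0.25 = 0.154375
P(author D | x) = 0.154375 / 0.2125 ≈ 0.726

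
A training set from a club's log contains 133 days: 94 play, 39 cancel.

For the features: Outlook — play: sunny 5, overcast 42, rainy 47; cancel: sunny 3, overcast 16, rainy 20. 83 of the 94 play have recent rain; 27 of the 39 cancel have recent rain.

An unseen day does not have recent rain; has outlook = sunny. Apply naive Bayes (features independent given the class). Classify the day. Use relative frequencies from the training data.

cancel

play: (94/133) × (5/94) × (11/94) ≈ 0.0043993
cancel: (39/133) × (3/39) × (12/39) ≈ 0.00694043
Highest score → cancel.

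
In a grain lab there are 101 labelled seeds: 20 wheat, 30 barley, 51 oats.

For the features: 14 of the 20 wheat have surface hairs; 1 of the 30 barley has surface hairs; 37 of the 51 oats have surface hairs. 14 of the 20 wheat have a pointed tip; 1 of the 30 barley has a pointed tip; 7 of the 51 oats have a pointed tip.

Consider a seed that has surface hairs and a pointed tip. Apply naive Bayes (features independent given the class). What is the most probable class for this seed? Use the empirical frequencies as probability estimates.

wheat

wheat: (20/101) × (14/20) × (14/20) ≈ 0.0970297
barley: (30/101) × (1/30) × (1/30) ≈ 0.000330033
oats: (51/101) × (37/51) × (7/51) ≈ 0.0502815
Highest score → wheat.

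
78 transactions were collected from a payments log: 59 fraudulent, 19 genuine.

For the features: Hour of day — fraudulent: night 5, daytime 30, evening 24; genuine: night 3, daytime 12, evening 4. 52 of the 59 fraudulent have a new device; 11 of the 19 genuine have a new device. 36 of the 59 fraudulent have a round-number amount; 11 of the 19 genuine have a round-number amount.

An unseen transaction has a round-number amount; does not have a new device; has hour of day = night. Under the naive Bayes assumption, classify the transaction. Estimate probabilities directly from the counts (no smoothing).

fraudulent: (59/78) × (5/59) × (7/59) × (36/59) ≈ 0.00464058
genuine: (19/78) × (3/19) × (8/19) × (11/19) ≈ 0.00937567
Highest score → genuine.

genuine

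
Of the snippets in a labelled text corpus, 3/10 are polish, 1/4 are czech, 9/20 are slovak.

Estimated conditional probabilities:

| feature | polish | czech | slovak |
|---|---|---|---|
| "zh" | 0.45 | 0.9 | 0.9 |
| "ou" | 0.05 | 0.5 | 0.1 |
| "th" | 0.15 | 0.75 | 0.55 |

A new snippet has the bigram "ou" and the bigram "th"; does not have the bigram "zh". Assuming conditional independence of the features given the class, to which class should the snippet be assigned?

czech

polish: 0.3 × (1−0.45) × 0.05 × 0.15 = 0.0012375
czech: 0.25 × (1−0.9) × 0.5 × 0.75 = 0.009375
slovak: 0.45 × (1−0.9) × 0.1 × 0.55 = 0.002475
Highest score → czech.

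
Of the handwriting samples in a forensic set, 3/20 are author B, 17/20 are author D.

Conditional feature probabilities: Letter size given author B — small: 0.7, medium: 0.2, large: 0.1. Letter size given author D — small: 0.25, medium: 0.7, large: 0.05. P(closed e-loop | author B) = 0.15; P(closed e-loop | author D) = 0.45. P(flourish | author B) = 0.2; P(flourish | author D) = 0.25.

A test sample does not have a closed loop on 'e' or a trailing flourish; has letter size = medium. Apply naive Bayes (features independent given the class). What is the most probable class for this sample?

author D

author B: 0.15 × 0.2 × (1−0.15) × (1−0.2) = 0.0204
author D: 0.85 × 0.7 × (1−0.45) × (1−0.25) = 0.2454375
Highest score → author D.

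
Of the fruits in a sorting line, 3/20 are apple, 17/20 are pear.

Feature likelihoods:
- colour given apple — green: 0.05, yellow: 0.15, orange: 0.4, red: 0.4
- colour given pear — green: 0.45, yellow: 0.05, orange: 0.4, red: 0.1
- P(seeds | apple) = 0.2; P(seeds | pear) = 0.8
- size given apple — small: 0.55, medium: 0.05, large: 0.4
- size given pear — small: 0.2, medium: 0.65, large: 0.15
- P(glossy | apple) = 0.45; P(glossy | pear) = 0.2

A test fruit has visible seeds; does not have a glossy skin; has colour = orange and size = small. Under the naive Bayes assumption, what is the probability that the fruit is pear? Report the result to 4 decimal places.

0.9230

apple: 0.15 × 0.4 × 0.2 × 0.55 × (1−0.45) = 0.00363
pear: 0.85 × 0.4 × 0.8 × 0.2 × (1−0.2) = 0.04352
P(pear | x) = 0.04352 / 0.04715 ≈ 0.9230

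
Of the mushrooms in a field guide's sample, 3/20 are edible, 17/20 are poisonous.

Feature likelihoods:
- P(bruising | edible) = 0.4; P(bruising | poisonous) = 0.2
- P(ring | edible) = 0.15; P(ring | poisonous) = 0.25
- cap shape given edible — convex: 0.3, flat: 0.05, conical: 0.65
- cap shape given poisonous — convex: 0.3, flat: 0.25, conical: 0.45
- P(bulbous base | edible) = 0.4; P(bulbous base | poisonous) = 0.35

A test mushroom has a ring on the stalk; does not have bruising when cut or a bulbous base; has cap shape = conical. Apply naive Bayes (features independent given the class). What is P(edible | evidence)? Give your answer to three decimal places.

edible: 0.15 × (1−0.4) × 0.15 × 0.65 × (1−0.4) = 0.005265
poisonous: 0.85 × (1−0.2) × 0.25 × 0.45 × (1−0.35) = 0.049725
P(edible | x) = 0.005265 / 0.05499 ≈ 0.096

0.096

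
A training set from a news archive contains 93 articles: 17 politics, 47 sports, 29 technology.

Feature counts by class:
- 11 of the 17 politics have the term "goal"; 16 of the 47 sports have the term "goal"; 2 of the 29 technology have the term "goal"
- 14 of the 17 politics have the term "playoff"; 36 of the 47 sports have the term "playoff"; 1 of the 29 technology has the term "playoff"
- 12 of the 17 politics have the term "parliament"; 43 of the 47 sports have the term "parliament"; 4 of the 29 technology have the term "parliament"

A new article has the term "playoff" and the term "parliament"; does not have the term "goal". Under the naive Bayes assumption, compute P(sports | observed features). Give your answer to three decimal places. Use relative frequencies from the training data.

0.857

politics: (17/93) × (6/17) × (14/17) × (12/17) ≈ 0.0375042
sports: (47/93) × (31/47) × (36/47) × (43/47) ≈ 0.23359
technology: (29/93) × (27/29) × (1/29) × (4/29) ≈ 0.00138084
P(sports | x) = 0.23359 / 0.27247504 ≈ 0.857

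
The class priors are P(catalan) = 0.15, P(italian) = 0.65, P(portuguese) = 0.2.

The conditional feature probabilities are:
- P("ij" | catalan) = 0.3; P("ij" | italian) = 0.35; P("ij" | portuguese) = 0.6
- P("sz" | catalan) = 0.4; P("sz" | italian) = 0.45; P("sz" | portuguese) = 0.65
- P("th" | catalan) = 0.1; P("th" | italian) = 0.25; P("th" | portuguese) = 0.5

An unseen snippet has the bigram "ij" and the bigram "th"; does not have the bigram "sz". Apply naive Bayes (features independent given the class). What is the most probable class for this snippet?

italian

catalan: 0.15 × 0.3 × (1−0.4) × 0.1 = 0.0027
italian: 0.65 × 0.35 × (1−0.45) × 0.25 = 0.03128125
portuguese: 0.2 × 0.6 × (1−0.65) × 0.5 = 0.021
Highest score → italian.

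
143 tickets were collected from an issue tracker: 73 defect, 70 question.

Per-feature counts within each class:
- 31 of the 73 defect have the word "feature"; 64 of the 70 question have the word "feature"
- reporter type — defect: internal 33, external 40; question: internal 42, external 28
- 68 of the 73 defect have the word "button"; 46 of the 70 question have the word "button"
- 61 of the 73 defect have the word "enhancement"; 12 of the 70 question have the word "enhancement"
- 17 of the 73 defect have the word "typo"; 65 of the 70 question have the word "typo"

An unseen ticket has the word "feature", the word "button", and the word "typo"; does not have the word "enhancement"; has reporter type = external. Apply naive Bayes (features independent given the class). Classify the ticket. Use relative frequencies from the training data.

question

defect: (73/143) × (31/73) × (40/73) × (68/73) × (12/73) × (17/73) ≈ 0.00423578
question: (70/143) × (64/70) × (28/70) × (46/70) × (58/70) × (65/70) ≈ 0.0905126
Highest score → question.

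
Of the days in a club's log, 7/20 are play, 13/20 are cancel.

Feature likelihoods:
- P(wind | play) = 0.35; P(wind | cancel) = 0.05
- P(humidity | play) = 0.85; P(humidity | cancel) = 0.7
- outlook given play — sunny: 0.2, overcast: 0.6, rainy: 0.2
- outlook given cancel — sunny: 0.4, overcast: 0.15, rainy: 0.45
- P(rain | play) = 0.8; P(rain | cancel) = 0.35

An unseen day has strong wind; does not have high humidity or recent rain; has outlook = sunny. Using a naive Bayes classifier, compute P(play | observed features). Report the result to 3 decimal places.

play: 0.35 × 0.35 × (1−0.85) × 0.2 × (1−0.8) = 0.000735
cancel: 0.65 × 0.05 × (1−0.7) × 0.4 × (1−0.35) = 0.002535
P(play | x) = 0.000735 / 0.00327 ≈ 0.225

0.225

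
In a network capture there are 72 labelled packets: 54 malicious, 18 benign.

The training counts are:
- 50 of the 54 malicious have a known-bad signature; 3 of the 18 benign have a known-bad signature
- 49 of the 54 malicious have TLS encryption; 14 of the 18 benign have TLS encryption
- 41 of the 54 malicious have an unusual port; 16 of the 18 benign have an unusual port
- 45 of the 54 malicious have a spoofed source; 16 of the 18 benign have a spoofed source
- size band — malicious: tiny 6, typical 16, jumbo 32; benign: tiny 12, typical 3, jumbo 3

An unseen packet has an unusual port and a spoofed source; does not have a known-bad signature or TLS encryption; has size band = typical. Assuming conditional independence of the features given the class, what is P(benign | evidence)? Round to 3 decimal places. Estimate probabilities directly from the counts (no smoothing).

malicious: (54/72) × (4/54) × (5/54) × (41/54) × (45/54) × (16/54) ≈ 0.000964359
benign: (18/72) × (15/18) × (4/18) × (16/18) × (16/18) × (3/18) ≈ 0.00609663
P(benign | x) = 0.00609663 / 0.007060989 ≈ 0.863

0.863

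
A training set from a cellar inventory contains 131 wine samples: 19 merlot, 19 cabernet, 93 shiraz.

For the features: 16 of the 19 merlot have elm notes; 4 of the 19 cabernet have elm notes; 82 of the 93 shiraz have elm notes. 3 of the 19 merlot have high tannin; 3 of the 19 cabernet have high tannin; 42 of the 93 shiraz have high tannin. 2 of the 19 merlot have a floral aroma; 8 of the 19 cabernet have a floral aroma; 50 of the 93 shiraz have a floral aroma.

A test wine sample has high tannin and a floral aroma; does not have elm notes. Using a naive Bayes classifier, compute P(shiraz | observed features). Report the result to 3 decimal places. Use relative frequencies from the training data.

0.718

merlot: (19/131) × (3/19) × (3/19) × (2/19) ≈ 0.000380622
cabernet: (19/131) × (15/19) × (3/19) × (8/19) ≈ 0.00761244
shiraz: (93/131) × (11/93) × (42/93) × (50/93) ≈ 0.020388
P(shiraz | x) = 0.020388 / 0.028381062 ≈ 0.718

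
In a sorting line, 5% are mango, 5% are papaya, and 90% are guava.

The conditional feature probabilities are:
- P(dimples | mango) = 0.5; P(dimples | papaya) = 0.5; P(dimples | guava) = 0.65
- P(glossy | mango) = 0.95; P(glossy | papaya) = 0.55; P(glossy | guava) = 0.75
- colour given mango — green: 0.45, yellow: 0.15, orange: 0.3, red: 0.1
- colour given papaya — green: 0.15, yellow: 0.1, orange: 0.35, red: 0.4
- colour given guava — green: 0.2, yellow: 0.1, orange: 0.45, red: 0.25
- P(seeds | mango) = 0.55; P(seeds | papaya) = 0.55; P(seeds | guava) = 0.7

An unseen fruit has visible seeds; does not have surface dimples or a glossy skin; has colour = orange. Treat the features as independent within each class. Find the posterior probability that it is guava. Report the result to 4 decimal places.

mango: 0.05 × (1−0.5) × (1−0.95) × 0.3 × 0.55 = 0.00020625
papaya: 0.05 × (1−0.5) × (1−0.55) × 0.35 × 0.55 = 0.002165625
guava: 0.9 × (1−0.65) × (1−0.75) × 0.45 × 0.7 = 0.02480625
P(guava | x) = 0.02480625 / 0.027178125 ≈ 0.9127

0.9127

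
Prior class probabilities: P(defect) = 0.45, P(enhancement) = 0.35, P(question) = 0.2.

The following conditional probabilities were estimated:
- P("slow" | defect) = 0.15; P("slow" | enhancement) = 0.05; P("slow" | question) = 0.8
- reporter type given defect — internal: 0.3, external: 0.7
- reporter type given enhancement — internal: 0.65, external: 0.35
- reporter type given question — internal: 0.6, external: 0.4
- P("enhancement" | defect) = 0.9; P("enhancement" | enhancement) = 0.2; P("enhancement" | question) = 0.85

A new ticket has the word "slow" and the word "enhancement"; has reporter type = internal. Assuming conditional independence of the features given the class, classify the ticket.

defect: 0.45 × 0.15 × 0.3 × 0.9 = 0.018225
enhancement: 0.35 × 0.05 × 0.65 × 0.2 = 0.002275
question: 0.2 × 0.8 × 0.6 × 0.85 = 0.0816
Highest score → question.

question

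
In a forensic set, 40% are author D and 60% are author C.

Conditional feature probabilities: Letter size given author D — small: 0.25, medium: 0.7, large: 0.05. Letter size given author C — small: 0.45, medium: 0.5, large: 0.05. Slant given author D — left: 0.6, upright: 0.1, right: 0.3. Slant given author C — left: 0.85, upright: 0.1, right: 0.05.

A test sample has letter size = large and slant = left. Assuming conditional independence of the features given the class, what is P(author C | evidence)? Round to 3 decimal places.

author D: 0.4 × 0.05 × 0.6 = 0.012
author C: 0.6 × 0.05 × 0.85 = 0.0255
P(author C | x) = 0.0255 / 0.0375 ≈ 0.680

0.680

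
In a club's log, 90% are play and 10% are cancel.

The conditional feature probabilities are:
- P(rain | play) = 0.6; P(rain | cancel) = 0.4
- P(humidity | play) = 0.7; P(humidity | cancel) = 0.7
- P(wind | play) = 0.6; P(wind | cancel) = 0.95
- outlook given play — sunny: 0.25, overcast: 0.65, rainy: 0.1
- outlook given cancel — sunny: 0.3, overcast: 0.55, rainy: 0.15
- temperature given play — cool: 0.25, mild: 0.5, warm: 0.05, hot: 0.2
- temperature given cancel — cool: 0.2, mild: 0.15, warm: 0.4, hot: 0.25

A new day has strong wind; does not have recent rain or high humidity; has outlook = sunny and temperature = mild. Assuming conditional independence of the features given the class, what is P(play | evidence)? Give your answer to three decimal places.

play: 0.9 × (1−0.6) × (1−0.7) × 0.6 × 0.25 × 0.5 = 0.0081
cancel: 0.1 × (1−0.4) × (1−0.7) × 0.95 × 0.3 × 0.15 = 0.0007695
P(play | x) = 0.0081 / 0.0088695 ≈ 0.913

0.913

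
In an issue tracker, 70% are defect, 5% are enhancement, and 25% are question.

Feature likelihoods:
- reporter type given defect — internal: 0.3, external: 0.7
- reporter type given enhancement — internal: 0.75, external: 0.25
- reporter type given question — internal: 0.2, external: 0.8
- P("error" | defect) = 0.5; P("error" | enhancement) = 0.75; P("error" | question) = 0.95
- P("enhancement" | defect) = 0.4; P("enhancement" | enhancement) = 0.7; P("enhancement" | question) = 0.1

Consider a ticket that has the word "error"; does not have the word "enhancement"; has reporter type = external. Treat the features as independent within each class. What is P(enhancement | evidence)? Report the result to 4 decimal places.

defect: 0.7 × 0.7 × 0.5 × (1−0.4) = 0.147
enhancement: 0.05 × 0.25 × 0.75 × (1−0.7) = 0.0028125
question: 0.25 × 0.8 × 0.95 × (1−0.1) = 0.171
P(enhancement | x) = 0.0028125 / 0.3208125 ≈ 0.0088

0.0088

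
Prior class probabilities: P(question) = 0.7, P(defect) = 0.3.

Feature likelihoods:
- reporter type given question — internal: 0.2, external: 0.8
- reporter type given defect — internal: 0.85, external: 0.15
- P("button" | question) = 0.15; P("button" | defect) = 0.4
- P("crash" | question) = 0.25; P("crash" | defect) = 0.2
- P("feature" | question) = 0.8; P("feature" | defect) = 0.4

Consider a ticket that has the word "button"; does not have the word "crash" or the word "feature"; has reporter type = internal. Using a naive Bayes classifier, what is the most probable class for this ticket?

defect

question: 0.7 × 0.2 × 0.15 × (1−0.25) × (1−0.8) = 0.00315
defect: 0.3 × 0.85 × 0.4 × (1−0.2) × (1−0.4) = 0.04896
Highest score → defect.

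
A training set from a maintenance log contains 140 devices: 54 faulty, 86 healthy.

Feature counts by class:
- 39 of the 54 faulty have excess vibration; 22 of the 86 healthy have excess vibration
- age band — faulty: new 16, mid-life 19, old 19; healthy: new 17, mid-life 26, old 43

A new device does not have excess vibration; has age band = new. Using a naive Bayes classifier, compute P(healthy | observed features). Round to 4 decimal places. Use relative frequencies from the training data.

0.7400

faulty: (54/140) × (15/54) × (16/54) ≈ 0.031746
healthy: (86/140) × (64/86) × (17/86) ≈ 0.0903654
P(healthy | x) = 0.0903654 / 0.1221114 ≈ 0.7400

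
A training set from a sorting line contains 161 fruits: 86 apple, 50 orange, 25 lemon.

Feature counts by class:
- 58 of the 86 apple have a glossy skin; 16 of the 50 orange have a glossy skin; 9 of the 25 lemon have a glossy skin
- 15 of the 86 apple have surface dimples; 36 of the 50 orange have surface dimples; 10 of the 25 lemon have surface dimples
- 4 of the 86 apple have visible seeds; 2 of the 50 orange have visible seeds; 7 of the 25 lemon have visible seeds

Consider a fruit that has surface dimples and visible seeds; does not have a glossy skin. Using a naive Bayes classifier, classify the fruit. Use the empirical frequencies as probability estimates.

lemon

apple: (86/161) × (28/86) × (15/86) × (4/86) ≈ 0.00141087
orange: (50/161) × (34/50) × (36/50) × (2/50) ≈ 0.00608199
lemon: (25/161) × (16/25) × (10/25) × (7/25) ≈ 0.0111304
Highest score → lemon.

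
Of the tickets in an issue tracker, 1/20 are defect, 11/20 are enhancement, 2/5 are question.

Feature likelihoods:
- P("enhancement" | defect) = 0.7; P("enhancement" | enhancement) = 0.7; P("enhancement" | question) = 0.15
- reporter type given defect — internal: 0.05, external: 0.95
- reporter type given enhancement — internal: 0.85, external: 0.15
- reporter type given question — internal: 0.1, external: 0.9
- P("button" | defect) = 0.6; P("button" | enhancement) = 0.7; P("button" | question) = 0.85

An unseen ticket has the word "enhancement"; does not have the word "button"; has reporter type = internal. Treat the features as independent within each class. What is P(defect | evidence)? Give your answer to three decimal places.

0.007

defect: 0.05 × 0.7 × 0.05 × (1−0.6) = 0.0007
enhancement: 0.55 × 0.7 × 0.85 × (1−0.7) = 0.098175
question: 0.4 × 0.15 × 0.1 × (1−0.85) = 0.0009
P(defect | x) = 0.0007 / 0.099775 ≈ 0.007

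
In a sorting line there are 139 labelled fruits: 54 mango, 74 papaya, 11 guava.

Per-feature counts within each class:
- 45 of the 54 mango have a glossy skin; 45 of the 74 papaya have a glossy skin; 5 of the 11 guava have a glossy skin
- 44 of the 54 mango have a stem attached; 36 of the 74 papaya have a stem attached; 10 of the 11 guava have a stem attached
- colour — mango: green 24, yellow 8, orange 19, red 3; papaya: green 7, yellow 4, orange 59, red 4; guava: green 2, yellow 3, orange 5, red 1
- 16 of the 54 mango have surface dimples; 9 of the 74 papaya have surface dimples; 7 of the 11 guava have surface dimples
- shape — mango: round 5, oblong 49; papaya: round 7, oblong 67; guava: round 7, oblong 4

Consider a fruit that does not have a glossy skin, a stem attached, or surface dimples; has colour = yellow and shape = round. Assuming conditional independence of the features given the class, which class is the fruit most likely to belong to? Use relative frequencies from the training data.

papaya

mango: (54/139) × (9/54) × (10/54) × (8/54) × (38/54) × (5/54) ≈ 0.000115743
papaya: (74/139) × (29/74) × (38/74) × (4/74) × (65/74) × (7/74) ≈ 0.000481184
guava: (11/139) × (6/11) × (1/11) × (3/11) × (4/11) × (7/11) ≈ 0.000247654
Highest score → papaya.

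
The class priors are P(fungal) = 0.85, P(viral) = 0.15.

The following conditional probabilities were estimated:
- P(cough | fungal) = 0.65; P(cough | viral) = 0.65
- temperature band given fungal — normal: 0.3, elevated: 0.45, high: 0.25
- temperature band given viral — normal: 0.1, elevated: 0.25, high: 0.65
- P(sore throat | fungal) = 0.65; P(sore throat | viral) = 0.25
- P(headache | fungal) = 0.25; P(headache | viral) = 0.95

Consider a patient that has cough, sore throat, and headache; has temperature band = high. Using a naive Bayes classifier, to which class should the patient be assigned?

fungal

fungal: 0.85 × 0.65 × 0.25 × 0.65 × 0.25 = 0.0224453125
viral: 0.15 × 0.65 × 0.65 × 0.25 × 0.95 = 0.0150515625
Highest score → fungal.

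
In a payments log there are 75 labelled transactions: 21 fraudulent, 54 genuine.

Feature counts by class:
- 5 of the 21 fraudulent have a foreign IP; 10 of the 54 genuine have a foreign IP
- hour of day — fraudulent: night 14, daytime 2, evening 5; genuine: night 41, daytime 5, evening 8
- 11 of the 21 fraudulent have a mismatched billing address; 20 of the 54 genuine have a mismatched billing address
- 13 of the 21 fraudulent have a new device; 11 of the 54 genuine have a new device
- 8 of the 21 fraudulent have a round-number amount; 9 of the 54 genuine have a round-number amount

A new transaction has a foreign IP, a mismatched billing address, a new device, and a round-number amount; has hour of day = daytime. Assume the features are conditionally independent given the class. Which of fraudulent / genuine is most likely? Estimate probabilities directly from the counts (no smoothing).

fraudulent

fraudulent: (21/75) × (5/21) × (2/21) × (11/21) × (13/21) × (8/21) ≈ 0.00078431
genuine: (54/75) × (10/54) × (5/54) × (20/54) × (11/54) × (9/54) ≈ 0.000155238
Highest score → fraudulent.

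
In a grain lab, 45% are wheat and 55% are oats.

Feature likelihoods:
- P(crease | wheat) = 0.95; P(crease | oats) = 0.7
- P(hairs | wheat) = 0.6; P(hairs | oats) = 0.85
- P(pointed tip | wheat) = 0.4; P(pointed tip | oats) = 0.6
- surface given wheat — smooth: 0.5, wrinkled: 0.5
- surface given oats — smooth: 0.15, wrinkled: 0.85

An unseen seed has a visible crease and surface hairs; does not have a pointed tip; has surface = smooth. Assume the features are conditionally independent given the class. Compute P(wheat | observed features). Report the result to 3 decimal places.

wheat: 0.45 × 0.95 × 0.6 × (1−0.4) × 0.5 = 0.07695
oats: 0.55 × 0.7 × 0.85 × (1−0.6) × 0.15 = 0.019635
P(wheat | x) = 0.07695 / 0.096585 ≈ 0.797

0.797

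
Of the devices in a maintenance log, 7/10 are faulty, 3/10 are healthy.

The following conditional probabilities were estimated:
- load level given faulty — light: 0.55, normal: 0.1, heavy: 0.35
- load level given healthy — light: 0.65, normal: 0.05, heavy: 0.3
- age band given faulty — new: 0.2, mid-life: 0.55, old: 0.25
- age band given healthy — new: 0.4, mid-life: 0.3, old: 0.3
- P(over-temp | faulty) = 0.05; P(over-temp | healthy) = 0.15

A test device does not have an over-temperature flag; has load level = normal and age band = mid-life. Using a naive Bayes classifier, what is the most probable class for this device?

faulty

faulty: 0.7 × 0.1 × 0.55 × (1−0.05) = 0.036575
healthy: 0.3 × 0.05 × 0.3 × (1−0.15) = 0.003825
Highest score → faulty.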